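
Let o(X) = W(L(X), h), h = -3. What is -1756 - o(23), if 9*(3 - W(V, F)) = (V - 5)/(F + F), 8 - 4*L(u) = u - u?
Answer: -31661/18 ≈ -1758.9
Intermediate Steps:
L(u) = 2 (L(u) = 2 - (u - u)/4 = 2 - 1/4*0 = 2 + 0 = 2)
W(V, F) = 3 - (-5 + V)/(18*F) (W(V, F) = 3 - (V - 5)/(9*(F + F)) = 3 - (-5 + V)/(9*(2*F)) = 3 - (-5 + V)*1/(2*F)/9 = 3 - (-5 + V)/(18*F))
o(X) = 53/18 (o(X) = (1/18)*(5 - 1*2 + 54*(-3))/(-3) = (1/18)*(-1/3)*(5 - 2 - 162) = (1/18)*(-1/3)*(-159) = 53/18)
-1756 - o(23) = -1756 - 1*53/18 = -1756 - 53/18 = -31661/18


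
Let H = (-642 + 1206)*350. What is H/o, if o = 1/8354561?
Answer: 1649190341400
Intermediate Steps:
o = 1/8354561 ≈ 1.1970e-7
H = 197400 (H = 564*350 = 197400)
H/o = 197400/(1/8354561) = 197400*8354561 = 1649190341400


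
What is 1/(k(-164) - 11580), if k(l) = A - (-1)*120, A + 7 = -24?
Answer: -1/11491 ≈ -8.7025e-5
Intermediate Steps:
A = -31 (A = -7 - 24 = -31)
k(l) = 89 (k(l) = -31 - (-1)*120 = -31 - 1*(-120) = -31 + 120 = 89)
1/(k(-164) - 11580) = 1/(89 - 11580) = 1/(-11491) = -1/11491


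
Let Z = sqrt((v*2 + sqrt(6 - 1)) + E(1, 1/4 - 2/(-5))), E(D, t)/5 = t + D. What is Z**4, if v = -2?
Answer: 369/16 + 17*sqrt(5)/2 ≈ 42.069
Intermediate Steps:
E(D, t) = 5*D + 5*t (E(D, t) = 5*(t + D) = 5*(D + t) = 5*D + 5*t)
Z = sqrt(17/4 + sqrt(5)) (Z = sqrt((-2*2 + sqrt(6 - 1)) + (5*1 + 5*(1/4 - 2/(-5)))) = sqrt((-4 + sqrt(5)) + (5 + 5*(1*(1/4) - 2*(-1/5)))) = sqrt((-4 + sqrt(5)) + (5 + 5*(1/4 + 2/5))) = sqrt((-4 + sqrt(5)) + (5 + 5*(13/20))) = sqrt((-4 + sqrt(5)) + (5 + 13/4)) = sqrt((-4 + sqrt(5)) + 33/4) = sqrt(17/4 + sqrt(5)) ≈ 2.5468)
Z**4 = (sqrt(17 + 4*sqrt(5))/2)**4 = (17 + 4*sqrt(5))**2/16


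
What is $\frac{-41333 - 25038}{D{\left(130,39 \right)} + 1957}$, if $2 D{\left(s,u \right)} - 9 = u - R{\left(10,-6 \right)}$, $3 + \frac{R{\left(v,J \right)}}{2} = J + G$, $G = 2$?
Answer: $- \frac{66371}{1988} \approx -33.386$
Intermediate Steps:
$R{\left(v,J \right)} = -2 + 2 J$ ($R{\left(v,J \right)} = -6 + 2 \left(J + 2\right) = -6 + 2 \left(2 + J\right) = -6 + \left(4 + 2 J\right) = -2 + 2 J$)
$D{\left(s,u \right)} = \frac{23}{2} + \frac{u}{2}$ ($D{\left(s,u \right)} = \frac{9}{2} + \frac{u - \left(-2 + 2 \left(-6\right)\right)}{2} = \frac{9}{2} + \frac{u - \left(-2 - 12\right)}{2} = \frac{9}{2} + \frac{u - -14}{2} = \frac{9}{2} + \frac{u + 14}{2} = \frac{9}{2} + \frac{14 + u}{2} = \frac{9}{2} + \left(7 + \frac{u}{2}\right) = \frac{23}{2} + \frac{u}{2}$)
$\frac{-41333 - 25038}{D{\left(130,39 \right)} + 1957} = \frac{-41333 - 25038}{\left(\frac{23}{2} + \frac{1}{2} \cdot 39\right) + 1957} = - \frac{66371}{\left(\frac{23}{2} + \frac{39}{2}\right) + 1957} = - \frac{66371}{31 + 1957} = - \frac{66371}{1988}$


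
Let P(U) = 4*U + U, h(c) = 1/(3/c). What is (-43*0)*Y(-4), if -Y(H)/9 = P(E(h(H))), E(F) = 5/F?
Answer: 0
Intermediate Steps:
h(c) = c/3 (h(c) = 1*(c/3) = c/3)
P(U) = 5*U
Y(H) = -675/H (Y(H) = -45*5/((H/3)) = -45*5*(3/H) = -45*15/H = -675/H)
(-43*0)*Y(-4) = (-43*0)*(-675/(-4)) = 0*(-675*(-¼)) = 0*(675/4) = 0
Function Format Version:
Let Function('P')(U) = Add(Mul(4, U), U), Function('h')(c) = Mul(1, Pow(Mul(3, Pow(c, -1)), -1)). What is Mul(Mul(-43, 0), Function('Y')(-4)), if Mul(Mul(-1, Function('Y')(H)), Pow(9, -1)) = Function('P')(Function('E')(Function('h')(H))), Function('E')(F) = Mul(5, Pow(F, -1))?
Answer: 0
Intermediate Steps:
Function('h')(c) = Mul(Rational(1, 3), c) (Function('h')(c) = Mul(1, Mul(Rational(1, 3), c)) = Mul(Rational(1, 3), c))
Function('P')(U) = Mul(5, U)
Function('Y')(H) = Mul(-675, Pow(H, -1)) (Function('Y')(H) = Mul(-9, Mul(5, Mul(5, Pow(Mul(Rational(1, 3), H), -1)))) = Mul(-9, Mul(5, Mul(5, Mul(3, Pow(H, -1))))) = Mul(-9, Mul(5, Mul(15, Pow(H, -1)))) = Mul(-9, Mul(75, Pow(H, -1))) = Mul(-675, Pow(H, -1)))
Mul(Mul(-43, 0), Function('Y')(-4)) = Mul(Mul(-43, 0), Mul(-675, Pow(-4, -1))) = Mul(0, Mul(-675, Rational(-1, 4))) = Mul(0, Rational(675, 4)) = 0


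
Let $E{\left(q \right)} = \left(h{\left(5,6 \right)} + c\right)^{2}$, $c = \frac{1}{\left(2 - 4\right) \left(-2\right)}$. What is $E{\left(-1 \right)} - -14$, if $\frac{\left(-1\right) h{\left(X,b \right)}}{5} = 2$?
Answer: $\frac{1745}{16} \approx 109.06$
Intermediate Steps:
$h{\left(X,b \right)} = -10$ ($h{\left(X,b \right)} = \left(-5\right) 2 = -10$)
$c = \frac{1}{4}$ ($c = \frac{1}{\left(-2\right) \left(-2\right)} = \frac{1}{4} \approx 0.25$)
$E{\left(q \right)} = \frac{1521}{16}$ ($E{\left(q \right)} = \left(-10 + \frac{1}{4}\right)^{2} = \left(- \frac{39}{4}\right)^{2} = \frac{1521}{16}$)
$E{\left(-1 \right)} - -14 = \frac{1521}{16} - -14 = \frac{1521}{16} + 14 = \frac{1745}{16}$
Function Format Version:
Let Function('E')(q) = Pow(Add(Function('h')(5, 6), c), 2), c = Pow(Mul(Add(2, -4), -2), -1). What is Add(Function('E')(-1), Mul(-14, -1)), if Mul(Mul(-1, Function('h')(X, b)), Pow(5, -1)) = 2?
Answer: Rational(1745, 16) ≈ 109.06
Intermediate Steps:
Function('h')(X, b) = -10 (Function('h')(X, b) = Mul(-5, 2) = -10)
c = Rational(1, 4) (c = Pow(Mul(-2, -2), -1) = Pow(4, -1) = Rational(1, 4) ≈ 0.25000)
Function('E')(q) = Rational(1521, 16) (Function('E')(q) = Pow(Add(-10, Rational(1, 4)), 2) = Pow(Rational(-39, 4), 2) = Rational(1521, 16))
Add(Function('E')(-1), Mul(-14, -1)) = Add(Rational(1521, 16), Mul(-14, -1)) = Add(Rational(1521, 16), 14) = Rational(1745, 16)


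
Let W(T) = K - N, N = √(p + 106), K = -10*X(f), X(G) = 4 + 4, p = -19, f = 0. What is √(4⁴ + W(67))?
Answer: √(176 - √87) ≈ 12.910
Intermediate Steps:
X(G) = 8
K = -80 (K = -10*8 = -80)
N = √87 (N = √(-19 + 106) = √87 ≈ 9.3274)
W(T) = -80 - √87
√(4⁴ + W(67)) = √(4⁴ + (-80 - √87)) = √(256 + (-80 - √87)) = √(176 - √87)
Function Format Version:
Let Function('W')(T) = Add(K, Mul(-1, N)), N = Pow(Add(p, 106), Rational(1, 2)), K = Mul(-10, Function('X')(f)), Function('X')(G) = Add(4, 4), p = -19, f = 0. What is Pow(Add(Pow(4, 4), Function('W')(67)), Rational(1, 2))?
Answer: Pow(Add(176, Mul(-1, Pow(87, Rational(1, 2)))), Rational(1, 2)) ≈ 12.910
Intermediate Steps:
Function('X')(G) = 8
K = -80 (K = Mul(-10, 8) = -80)
N = Pow(87, Rational(1, 2)) (N = Pow(Add(-19, 106), Rational(1, 2)) = Pow(87, Rational(1, 2)) ≈ 9.3274)
Function('W')(T) = Add(-80, Mul(-1, Pow(87, Rational(1, 2))))
Pow(Add(Pow(4, 4), Function('W')(67)), Rational(1, 2)) = Pow(Add(Pow(4, 4), Add(-80, Mul(-1, Pow(87, Rational(1, 2))))), Rational(1, 2)) = Pow(Add(256, Add(-80, Mul(-1, Pow(87, Rational(1, 2))))), Rational(1, 2)) = Pow(Add(176, Mul(-1, Pow(87, Rational(1, 2)))), Rational(1, 2))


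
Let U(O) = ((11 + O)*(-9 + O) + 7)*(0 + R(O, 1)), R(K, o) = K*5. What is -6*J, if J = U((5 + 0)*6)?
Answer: -781200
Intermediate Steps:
R(K, o) = 5*K
U(O) = 5*O*(7 + (-9 + O)*(11 + O)) (U(O) = ((11 + O)*(-9 + O) + 7)*(0 + 5*O) = ((-9 + O)*(11 + O) + 7)*(5*O) = (7 + (-9 + O)*(11 + O))*(5*O) = 5*O*(7 + (-9 + O)*(11 + O)))
J = 130200 (J = 5*((5 + 0)*6)*(-92 + ((5 + 0)*6)**2 + 2*((5 + 0)*6)) = 5*(5*6)*(-92 + (5*6)**2 + 2*(5*6)) = 5*30*(-92 + 30**2 + 2*30) = 5*30*(-92 + 900 + 60) = 5*30*868 = 130200)
-6*J = -6*130200 = -781200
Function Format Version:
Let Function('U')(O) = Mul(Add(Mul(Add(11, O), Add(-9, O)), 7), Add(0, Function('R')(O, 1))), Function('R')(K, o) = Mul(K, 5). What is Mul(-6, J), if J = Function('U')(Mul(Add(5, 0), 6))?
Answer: -781200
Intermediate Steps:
Function('R')(K, o) = Mul(5, K)
Function('U')(O) = Mul(5, O, Add(7, Mul(Add(-9, O), Add(11, O)))) (Function('U')(O) = Mul(Add(Mul(Add(11, O), Add(-9, O)), 7), Add(0, Mul(5, O))) = Mul(Add(Mul(Add(-9, O), Add(11, O)), 7), Mul(5, O)) = Mul(Add(7, Mul(Add(-9, O), Add(11, O))), Mul(5, O)) = Mul(5, O, Add(7, Mul(Add(-9, O), Add(11, O)))))
J = 130200 (J = Mul(5, Mul(Add(5, 0), 6), Add(-92, Pow(Mul(Add(5, 0), 6), 2), Mul(2, Mul(Add(5, 0), 6)))) = Mul(5, Mul(5, 6), Add(-92, Pow(Mul(5, 6), 2), Mul(2, Mul(5, 6)))) = Mul(5, 30, Add(-92, Pow(30, 2), Mul(2, 30))) = Mul(5, 30, Add(-92, 900, 60)) = Mul(5, 30, 868) = 130200)
Mul(-6, J) = Mul(-6, 130200) = -781200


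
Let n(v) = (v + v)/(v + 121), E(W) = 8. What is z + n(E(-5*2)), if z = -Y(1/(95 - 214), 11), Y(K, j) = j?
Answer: -1403/129 ≈ -10.876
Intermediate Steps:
z = -11 (z = -1*11 = -11)
n(v) = 2*v/(121 + v) (n(v) = (2*v)/(121 + v) = 2*v/(121 + v))
z + n(E(-5*2)) = -11 + 2*8/(121 + 8) = -11 + 2*8/129 = -11 + 2*8*(1/129) = -11 + 16/129 = -1403/129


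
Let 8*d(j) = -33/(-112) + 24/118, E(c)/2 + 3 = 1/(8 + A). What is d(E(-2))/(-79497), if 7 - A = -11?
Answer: -1097/1400843136 ≈ -7.8310e-7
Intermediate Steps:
A = 18 (A = 7 - 1*(-11) = 7 + 11 = 18)
E(c) = -77/13 (E(c) = -6 + 2/(8 + 18) = -6 + 2/26 = -6 + 2*(1/26) = -6 + 1/13 = -77/13)
d(j) = 3291/52864 (d(j) = (-33/(-112) + 24/118)/8 = (-33*(-1/112) + 24*(1/118))/8 = (33/112 + 12/59)/8 = (⅛)*(3291/6608) = 3291/52864)
d(E(-2))/(-79497) = (3291/52864)/(-79497) = (3291/52864)*(-1/79497) = -1097/1400843136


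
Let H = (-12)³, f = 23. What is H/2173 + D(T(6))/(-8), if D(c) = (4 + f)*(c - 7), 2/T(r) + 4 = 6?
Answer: 169101/8692 ≈ 19.455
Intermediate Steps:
T(r) = 1 (T(r) = 2/(-4 + 6) = 2/2 = 2*(½) = 1)
D(c) = -189 + 27*c (D(c) = (4 + 23)*(c - 7) = 27*(-7 + c) = -189 + 27*c)
H = -1728
H/2173 + D(T(6))/(-8) = -1728/2173 + (-189 + 27*1)/(-8) = -1728*1/2173 + (-189 + 27)*(-⅛) = -1728/2173 - 162*(-⅛) = -1728/2173 + 81/4 = 169101/8692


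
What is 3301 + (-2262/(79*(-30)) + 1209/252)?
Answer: 109718033/33180 ≈ 3306.8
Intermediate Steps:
3301 + (-2262/(79*(-30)) + 1209/252) = 3301 + (-2262/(-2370) + 1209*(1/252)) = 3301 + (-2262*(-1/2370) + 403/84) = 3301 + (377/395 + 403/84) = 3301 + 190853/33180 = 109718033/33180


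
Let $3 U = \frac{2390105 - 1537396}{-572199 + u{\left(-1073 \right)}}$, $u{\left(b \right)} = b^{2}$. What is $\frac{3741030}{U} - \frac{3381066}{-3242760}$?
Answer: $\frac{3512789489760283299}{460855106140} \approx 7.6223 \cdot 10^{6}$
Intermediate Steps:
$U = \frac{852709}{1737390}$ ($U = \frac{\left(2390105 - 1537396\right) \frac{1}{-572199 + \left(-1073\right)^{2}}}{3} = \frac{852709 \frac{1}{-572199 + 1151329}}{3} = \frac{852709 \cdot \frac{1}{579130}}{3} = \frac{1}{3} \cdot \frac{852709}{579130} = \frac{852709}{1737390} \approx 0.4908$)
$\frac{3741030}{U} - \frac{3381066}{-3242760} = \frac{3741030}{\frac{852709}{1737390}} - \frac{3381066}{-3242760} = 3741030 \cdot \frac{1737390}{852709} - - \frac{563511}{540460} = \frac{6499628111700}{852709} + \frac{563511}{540460} = \frac{3512789489760283299}{460855106140}$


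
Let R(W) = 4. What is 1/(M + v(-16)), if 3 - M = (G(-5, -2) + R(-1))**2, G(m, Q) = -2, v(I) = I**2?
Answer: 1/255 ≈ 0.0039216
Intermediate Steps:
M = -1 (M = 3 - (-2 + 4)**2 = 3 - 1*2**2 = 3 - 1*4 = 3 - 4 = -1)
1/(M + v(-16)) = 1/(-1 + (-16)**2) = 1/(-1 + 256) = 1/255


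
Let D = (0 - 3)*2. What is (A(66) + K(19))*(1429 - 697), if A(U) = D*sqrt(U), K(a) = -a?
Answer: -13908 - 4392*sqrt(66) ≈ -49589.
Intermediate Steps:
D = -6 (D = -3*2 = -6)
A(U) = -6*sqrt(U)
(A(66) + K(19))*(1429 - 697) = (-6*sqrt(66) - 1*19)*(1429 - 697) = (-6*sqrt(66) - 19)*732 = (-19 - 6*sqrt(66))*732 = -13908 - 4392*sqrt(66)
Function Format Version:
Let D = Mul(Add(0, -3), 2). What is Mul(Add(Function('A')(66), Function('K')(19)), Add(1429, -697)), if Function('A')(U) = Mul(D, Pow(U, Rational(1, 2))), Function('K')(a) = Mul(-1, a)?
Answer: Add(-13908, Mul(-4392, Pow(66, Rational(1, 2)))) ≈ -49589.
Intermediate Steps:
D = -6 (D = Mul(-3, 2) = -6)
Function('A')(U) = Mul(-6, Pow(U, Rational(1, 2)))
Mul(Add(Function('A')(66), Function('K')(19)), Add(1429, -697)) = Mul(Add(Mul(-6, Pow(66, Rational(1, 2))), Mul(-1, 19)), Add(1429, -697)) = Mul(Add(Mul(-6, Pow(66, Rational(1, 2))), -19), 732) = Mul(Add(-19, Mul(-6, Pow(66, Rational(1, 2)))), 732) = Add(-13908, Mul(-4392, Pow(66, Rational(1, 2))))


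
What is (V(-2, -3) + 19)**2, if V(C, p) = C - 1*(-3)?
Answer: 400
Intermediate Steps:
V(C, p) = 3 + C (V(C, p) = C + 3 = 3 + C)
(V(-2, -3) + 19)**2 = ((3 - 2) + 19)**2 = (1 + 19)**2 = 20**2 = 400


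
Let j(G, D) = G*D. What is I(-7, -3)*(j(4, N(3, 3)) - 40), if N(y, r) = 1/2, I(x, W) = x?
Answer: 266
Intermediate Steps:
N(y, r) = ½ (N(y, r) = 1*(½) = ½)
j(G, D) = D*G
I(-7, -3)*(j(4, N(3, 3)) - 40) = -7*((½)*4 - 40) = -7*(2 - 40) = -7*(-38) = 266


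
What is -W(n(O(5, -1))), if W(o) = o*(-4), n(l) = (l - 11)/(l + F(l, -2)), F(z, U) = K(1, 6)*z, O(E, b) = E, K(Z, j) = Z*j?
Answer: -24/35 ≈ -0.68571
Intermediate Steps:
F(z, U) = 6*z (F(z, U) = (1*6)*z = 6*z)
n(l) = (-11 + l)/(7*l) (n(l) = (l - 11)/(l + 6*l) = (-11 + l)/((7*l)) = (-11 + l)*(1/(7*l)) = (-11 + l)/(7*l))
W(o) = -4*o
-W(n(O(5, -1))) = -(-4)*(⅐)*(-11 + 5)/5 = -(-4)*(⅐)*(⅕)*(-6) = -(-4)*(-6)/35 = -1*24/35 = -24/35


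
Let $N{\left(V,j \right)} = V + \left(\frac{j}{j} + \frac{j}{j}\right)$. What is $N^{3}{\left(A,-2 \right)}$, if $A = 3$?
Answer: $125$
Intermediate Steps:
$N{\left(V,j \right)} = 2 + V$ ($N{\left(V,j \right)} = V + \left(1 + 1\right) = V + 2 = 2 + V$)
$N^{3}{\left(A,-2 \right)} = \left(2 + 3\right)^{3} = 5^{3} = 125$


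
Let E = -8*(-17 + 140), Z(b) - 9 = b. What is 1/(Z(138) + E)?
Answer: -1/837 ≈ -0.0011947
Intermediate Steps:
Z(b) = 9 + b
E = -984 (E = -8*123 = -984)
1/(Z(138) + E) = 1/((9 + 138) - 984) = 1/(147 - 984) = 1/(-837) = -1/837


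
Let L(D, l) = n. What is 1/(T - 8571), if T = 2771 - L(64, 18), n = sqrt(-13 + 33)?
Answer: -290/1681999 + sqrt(5)/16819990 ≈ -0.00017228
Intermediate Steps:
n = 2*sqrt(5) (n = sqrt(20) = 2*sqrt(5) ≈ 4.4721)
L(D, l) = 2*sqrt(5)
T = 2771 - 2*sqrt(5) ≈ 2766.5
1/(T - 8571) = 1/((2771 - 2*sqrt(5)) - 8571) = 1/(-5800 - 2*sqrt(5))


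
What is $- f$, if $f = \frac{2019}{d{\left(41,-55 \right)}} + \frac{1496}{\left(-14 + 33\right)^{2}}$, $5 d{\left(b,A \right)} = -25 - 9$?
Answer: $\frac{3593431}{12274} \approx 292.77$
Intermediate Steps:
$d{\left(b,A \right)} = - \frac{34}{5}$ ($d{\left(b,A \right)} = \frac{-25 - 9}{5} = \frac{1}{5} \left(-34\right) = - \frac{34}{5}$)
$f = - \frac{3593431}{12274}$ ($f = \frac{2019}{- \frac{34}{5}} + \frac{1496}{\left(-14 + 33\right)^{2}} = 2019 \left(- \frac{5}{34}\right) + \frac{1496}{19^{2}} = - \frac{10095}{34} + \frac{1496}{361} = - \frac{3593431}{12274} \approx -292.77$)
$- f = \left(-1\right) \left(- \frac{3593431}{12274}\right) = \frac{3593431}{12274}$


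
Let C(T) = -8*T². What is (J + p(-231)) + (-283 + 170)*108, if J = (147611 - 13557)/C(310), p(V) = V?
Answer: -4780081027/384400 ≈ -12435.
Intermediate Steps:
J = -67027/384400 (J = (147611 - 13557)/((-8*310²)) = 134054/((-8*96100)) = 134054/(-768800) = 134054*(-1/768800) = -67027/384400 ≈ -0.17437)
(J + p(-231)) + (-283 + 170)*108 = (-67027/384400 - 231) + (-283 + 170)*108 = -88863427/384400 - 113*108 = -88863427/384400 - 12204 = -4780081027/384400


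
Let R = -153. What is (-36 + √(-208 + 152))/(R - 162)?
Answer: 4/35 - 2*I*√14/315 ≈ 0.11429 - 0.023757*I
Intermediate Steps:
(-36 + √(-208 + 152))/(R - 162) = (-36 + √(-208 + 152))/(-153 - 162) = (-36 + √(-56))/(-315) = (-36 + 2*I*√14)*(-1/315) = 4/35 - 2*I*√14/315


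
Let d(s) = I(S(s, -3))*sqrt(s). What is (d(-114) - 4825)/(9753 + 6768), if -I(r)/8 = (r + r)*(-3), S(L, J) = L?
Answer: -4825/16521 - 1824*I*sqrt(114)/5507 ≈ -0.29205 - 3.5364*I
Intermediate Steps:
I(r) = 48*r (I(r) = -8*(r + r)*(-3) = -8*2*r*(-3) = -(-48)*r = 48*r)
d(s) = 48*s**(3/2) (d(s) = (48*s)*sqrt(s) = 48*s**(3/2))
(d(-114) - 4825)/(9753 + 6768) = (48*(-114)**(3/2) - 4825)/(9753 + 6768) = (48*(-114*I*sqrt(114)) - 4825)/16521 = (-5472*I*sqrt(114) - 4825)*(1/16521) = (-4825 - 5472*I*sqrt(114))*(1/16521) = -4825/16521 - 1824*I*sqrt(114)/5507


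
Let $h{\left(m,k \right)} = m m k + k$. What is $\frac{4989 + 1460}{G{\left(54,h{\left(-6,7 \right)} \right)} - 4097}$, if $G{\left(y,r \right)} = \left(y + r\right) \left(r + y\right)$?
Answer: $\frac{6449}{93872} \approx 0.0687$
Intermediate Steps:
$h{\left(m,k \right)} = k + k m^{2}$ ($h{\left(m,k \right)} = m^{2} k + k = k m^{2} + k = k + k m^{2}$)
$G{\left(y,r \right)} = \left(r + y\right)^{2}$ ($G{\left(y,r \right)} = \left(r + y\right) \left(r + y\right) = \left(r + y\right)^{2}$)
$\frac{4989 + 1460}{G{\left(54,h{\left(-6,7 \right)} \right)} - 4097} = \frac{4989 + 1460}{\left(7 \left(1 + \left(-6\right)^{2}\right) + 54\right)^{2} - 4097} = \frac{6449}{\left(7 \left(1 + 36\right) + 54\right)^{2} - 4097} = \frac{6449}{\left(7 \cdot 37 + 54\right)^{2} - 4097} = \frac{6449}{\left(259 + 54\right)^{2} - 4097} = \frac{6449}{313^{2} - 4097} = \frac{6449}{97969 - 4097} = \frac{6449}{93872}$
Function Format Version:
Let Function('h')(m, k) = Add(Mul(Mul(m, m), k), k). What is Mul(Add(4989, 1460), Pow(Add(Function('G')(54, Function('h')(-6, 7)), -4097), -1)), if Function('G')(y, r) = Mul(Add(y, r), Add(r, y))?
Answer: Rational(6449, 93872) ≈ 0.068700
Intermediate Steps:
Function('h')(m, k) = Add(k, Mul(k, Pow(m, 2))) (Function('h')(m, k) = Add(Mul(Pow(m, 2), k), k) = Add(Mul(k, Pow(m, 2)), k) = Add(k, Mul(k, Pow(m, 2))))
Function('G')(y, r) = Pow(Add(r, y), 2) (Function('G')(y, r) = Mul(Add(r, y), Add(r, y)) = Pow(Add(r, y), 2))
Mul(Add(4989, 1460), Pow(Add(Function('G')(54, Function('h')(-6, 7)), -4097), -1)) = Mul(Add(4989, 1460), Pow(Add(Pow(Add(Mul(7, Add(1, Pow(-6, 2))), 54), 2), -4097), -1)) = Mul(6449, Pow(Add(Pow(Add(Mul(7, Add(1, 36)), 54), 2), -4097), -1)) = Mul(6449, Pow(Add(Pow(Add(Mul(7, 37), 54), 2), -4097), -1)) = Mul(6449, Pow(Add(Pow(Add(259, 54), 2), -4097), -1)) = Mul(6449, Pow(Add(Pow(313, 2), -4097), -1)) = Mul(6449, Pow(Add(97969, -4097), -1)) = Mul(6449, Pow(93872, -1)) = Mul(6449, Rational(1, 93872)) = Rational(6449, 93872)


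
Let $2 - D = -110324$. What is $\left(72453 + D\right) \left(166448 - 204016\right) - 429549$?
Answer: $-6867071021$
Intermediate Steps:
$D = 110326$ ($D = 2 - -110324 = 2 + 110324 = 110326$)
$\left(72453 + D\right) \left(166448 - 204016\right) - 429549 = \left(72453 + 110326\right) \left(166448 - 204016\right) - 429549 = 182779 \left(-37568\right) - 429549 = -6866641472 - 429549 = -6867071021$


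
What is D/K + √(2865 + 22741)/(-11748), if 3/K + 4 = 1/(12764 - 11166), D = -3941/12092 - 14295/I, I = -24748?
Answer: -60173878919/179327249988 - √25606/11748 ≈ -0.34917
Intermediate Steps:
D = 9415409/37406602 (D = -3941/12092 - 14295/(-24748) = -3941*1/12092 - 14295*(-1/24748) = -3941/12092 + 14295/24748 = 9415409/37406602 ≈ 0.25170)
K = -4794/6391 (K = 3/(-4 + 1/(12764 - 11166)) = 3/(-4 + 1/1598) = 3/(-6391/1598) = 3*(-1598/6391) = -4794/6391 ≈ -0.75012)
D/K + √(2865 + 22741)/(-11748) = 9415409/(37406602*(-4794/6391)) + √(2865 + 22741)/(-11748) = (9415409/37406602)*(-6391/4794) + √25606*(-1/11748) = -60173878919/179327249988 - √25606/11748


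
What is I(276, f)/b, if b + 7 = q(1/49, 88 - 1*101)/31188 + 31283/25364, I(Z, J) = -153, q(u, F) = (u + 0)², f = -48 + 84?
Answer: 18162217753281/684542028466 ≈ 26.532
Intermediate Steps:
f = 36
q(u, F) = u²
b = -684542028466/118707305577 (b = -7 + ((1/49)²/31188 + 31283/25364) = -7 + ((1/49)²*(1/31188) + 31283*(1/25364)) = -7 + ((1/2401)*(1/31188) + 31283/25364) = -7 + (1/74882388 + 31283/25364) = -7 + 146409110573/118707305577 = -684542028466/118707305577 ≈ -5.7666)
I(276, f)/b = -153/(-684542028466/118707305577) = -153*(-118707305577/684542028466) = 18162217753281/684542028466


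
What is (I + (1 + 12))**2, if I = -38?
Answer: 625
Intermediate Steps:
(I + (1 + 12))**2 = (-38 + (1 + 12))**2 = (-38 + 13)**2 = (-25)**2 = 625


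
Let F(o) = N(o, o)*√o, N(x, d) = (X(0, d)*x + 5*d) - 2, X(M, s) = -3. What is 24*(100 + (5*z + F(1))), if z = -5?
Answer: 1800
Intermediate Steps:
N(x, d) = -2 - 3*x + 5*d (N(x, d) = (-3*x + 5*d) - 2 = -2 - 3*x + 5*d)
F(o) = √o*(-2 + 2*o) (F(o) = (-2 - 3*o + 5*o)*√o = (-2 + 2*o)*√o = √o*(-2 + 2*o))
24*(100 + (5*z + F(1))) = 24*(100 + (5*(-5) + 2*√1*(-1 + 1))) = 24*(100 + (-25 + 2*1*0)) = 24*(100 + (-25 + 0)) = 24*(100 - 25) = 24*75 = 1800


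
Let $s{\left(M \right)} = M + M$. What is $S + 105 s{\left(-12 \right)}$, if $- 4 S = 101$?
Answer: $- \frac{10181}{4} \approx -2545.3$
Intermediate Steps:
$S = - \frac{101}{4}$ ($S = \left(- \frac{1}{4}\right) 101 = - \frac{101}{4} \approx -25.25$)
$s{\left(M \right)} = 2 M$
$S + 105 s{\left(-12 \right)} = - \frac{101}{4} + 105 \cdot 2 \left(-12\right) = - \frac{101}{4} + 105 \left(-24\right) = - \frac{101}{4} - 2520 = - \frac{10181}{4}$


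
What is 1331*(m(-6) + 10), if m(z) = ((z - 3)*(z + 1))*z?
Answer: -346060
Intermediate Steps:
m(z) = z*(1 + z)*(-3 + z) (m(z) = ((-3 + z)*(1 + z))*z = ((1 + z)*(-3 + z))*z = z*(1 + z)*(-3 + z))
1331*(m(-6) + 10) = 1331*(-6*(-3 + (-6)² - 2*(-6)) + 10) = 1331*(-6*(-3 + 36 + 12) + 10) = 1331*(-6*45 + 10) = 1331*(-270 + 10) = 1331*(-260) = -346060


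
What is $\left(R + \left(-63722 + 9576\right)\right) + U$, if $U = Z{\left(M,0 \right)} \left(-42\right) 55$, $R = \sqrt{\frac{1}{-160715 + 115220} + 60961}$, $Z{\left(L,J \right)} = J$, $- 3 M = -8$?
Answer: $-54146 + \frac{\sqrt{14019641608170}}{15165} \approx -53899.0$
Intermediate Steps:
$M = \frac{8}{3}$ ($M = \left(- \frac{1}{3}\right) \left(-8\right) = \frac{8}{3} \approx 2.6667$)
$R = \frac{\sqrt{14019641608170}}{15165}$ ($R = \sqrt{\frac{1}{-45495} + 60961} = \sqrt{- \frac{1}{45495} + 60961} = \sqrt{\frac{2773420694}{45495}} = \frac{\sqrt{14019641608170}}{15165} \approx 246.9$)
$U = 0$ ($U = 0 \left(-42\right) 55 = 0 \cdot 55 = 0$)
$\left(R + \left(-63722 + 9576\right)\right) + U = \left(\frac{\sqrt{14019641608170}}{15165} + \left(-63722 + 9576\right)\right) + 0 = \left(\frac{\sqrt{14019641608170}}{15165} - 54146\right) + 0 = \left(-54146 + \frac{\sqrt{14019641608170}}{15165}\right) + 0 = -54146 + \frac{\sqrt{14019641608170}}{15165}$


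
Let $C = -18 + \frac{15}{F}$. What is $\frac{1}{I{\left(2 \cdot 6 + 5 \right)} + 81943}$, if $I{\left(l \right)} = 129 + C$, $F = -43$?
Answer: $\frac{43}{3528307} \approx 1.2187 \cdot 10^{-5}$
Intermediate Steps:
$C = - \frac{789}{43}$ ($C = -18 + \frac{15}{-43} = -18 + 15 \left(- \frac{1}{43}\right) = -18 - \frac{15}{43} = - \frac{789}{43} \approx -18.349$)
$I{\left(l \right)} = \frac{4758}{43}$ ($I{\left(l \right)} = 129 - \frac{789}{43} = \frac{4758}{43}$)
$\frac{1}{I{\left(2 \cdot 6 + 5 \right)} + 81943} = \frac{1}{\frac{4758}{43} + 81943} = \frac{1}{\frac{3528307}{43}} = \frac{43}{3528307}$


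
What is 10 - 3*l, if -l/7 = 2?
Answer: 52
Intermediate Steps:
l = -14 (l = -7*2 = -14)
10 - 3*l = 10 - 3*(-14) = 10 + 42 = 52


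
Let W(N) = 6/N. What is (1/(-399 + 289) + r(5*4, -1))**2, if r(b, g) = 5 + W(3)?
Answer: 591361/12100 ≈ 48.873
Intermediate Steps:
r(b, g) = 7 (r(b, g) = 5 + 6/3 = 5 + 6*(1/3) = 5 + 2 = 7)
(1/(-399 + 289) + r(5*4, -1))**2 = (1/(-399 + 289) + 7)**2 = (1/(-110) + 7)**2 = (-1/110 + 7)**2 = (769/110)**2 = 591361/12100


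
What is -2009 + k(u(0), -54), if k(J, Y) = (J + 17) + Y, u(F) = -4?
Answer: -2050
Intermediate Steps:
k(J, Y) = 17 + J + Y (k(J, Y) = (17 + J) + Y = 17 + J + Y)
-2009 + k(u(0), -54) = -2009 + (17 - 4 - 54) = -2009 - 41 = -2050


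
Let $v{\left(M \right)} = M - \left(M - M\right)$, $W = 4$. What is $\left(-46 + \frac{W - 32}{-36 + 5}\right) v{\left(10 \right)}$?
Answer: $- \frac{13980}{31} \approx -450.97$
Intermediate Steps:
$v{\left(M \right)} = M$ ($v{\left(M \right)} = M - 0 = M + 0 = M$)
$\left(-46 + \frac{W - 32}{-36 + 5}\right) v{\left(10 \right)} = \left(-46 + \frac{4 - 32}{-36 + 5}\right) 10 = \left(-46 - \frac{28}{-31}\right) 10 = \left(-46 - - \frac{28}{31}\right) 10 = \left(-46 + \frac{28}{31}\right) 10 = \left(- \frac{1398}{31}\right) 10 = - \frac{13980}{31}$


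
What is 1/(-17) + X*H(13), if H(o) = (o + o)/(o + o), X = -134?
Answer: -2279/17 ≈ -134.06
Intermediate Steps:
H(o) = 1 (H(o) = (2*o)/((2*o)) = (2*o)*(1/(2*o)) = 1)
1/(-17) + X*H(13) = 1/(-17) - 134*1 = -1/17 - 134 = -2279/17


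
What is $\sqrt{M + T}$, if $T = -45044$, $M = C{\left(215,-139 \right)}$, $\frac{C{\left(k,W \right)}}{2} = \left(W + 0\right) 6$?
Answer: $2 i \sqrt{11678} \approx 216.13 i$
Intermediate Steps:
$C{\left(k,W \right)} = 12 W$ ($C{\left(k,W \right)} = 2 \left(W + 0\right) 6 = 2 W 6 = 2 \cdot 6 W = 12 W$)
$M = -1668$ ($M = 12 \left(-139\right) = -1668$)
$\sqrt{M + T} = \sqrt{-1668 - 45044} = \sqrt{-46712} = 2 i \sqrt{11678}$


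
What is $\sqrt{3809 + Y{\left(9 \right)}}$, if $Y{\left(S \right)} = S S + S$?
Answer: $\sqrt{3899} \approx 62.442$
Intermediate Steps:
$Y{\left(S \right)} = S + S^{2}$ ($Y{\left(S \right)} = S^{2} + S = S + S^{2}$)
$\sqrt{3809 + Y{\left(9 \right)}} = \sqrt{3809 + 9 \left(1 + 9\right)} = \sqrt{3809 + 9 \cdot 10} = \sqrt{3809 + 90} = \sqrt{3899}$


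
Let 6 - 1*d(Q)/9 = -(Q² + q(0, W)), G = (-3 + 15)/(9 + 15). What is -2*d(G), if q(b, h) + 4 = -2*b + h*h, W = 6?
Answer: -1377/2 ≈ -688.50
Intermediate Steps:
G = ½ (G = 12/24 = 12*(1/24) = ½ ≈ 0.50000)
q(b, h) = -4 + h² - 2*b (q(b, h) = -4 + (-2*b + h*h) = -4 + (-2*b + h²) = -4 + (h² - 2*b) = -4 + h² - 2*b)
d(Q) = 342 + 9*Q² (d(Q) = 54 - (-9)*(Q² + (-4 + 6² - 2*0)) = 54 - (-9)*(Q² + (-4 + 36 + 0)) = 54 - (-9)*(Q² + 32) = 54 - (-9)*(32 + Q²) = 54 - 9*(-32 - Q²) = 54 + (288 + 9*Q²) = 342 + 9*Q²)
-2*d(G) = -2*(342 + 9*(½)²) = -2*(342 + 9*(¼)) = -2*(342 + 9/4) = -2*1377/4 = -1377/2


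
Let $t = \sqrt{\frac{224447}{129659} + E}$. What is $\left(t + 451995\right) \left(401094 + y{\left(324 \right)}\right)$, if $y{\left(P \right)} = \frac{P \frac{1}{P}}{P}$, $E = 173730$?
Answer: $\frac{19579588263905}{108} + \frac{129954457 \sqrt{2920683401271703}}{42009516} \approx 1.8146 \cdot 10^{11}$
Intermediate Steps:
$t = \frac{\sqrt{2920683401271703}}{129659}$ ($t = \sqrt{\frac{224447}{129659} + 173730} = \sqrt{\frac{22525882517}{129659}} = \frac{\sqrt{2920683401271703}}{129659} \approx 416.81$)
$y{\left(P \right)} = \frac{1}{P}$ ($y{\left(P \right)} = 1 \frac{1}{P} = \frac{1}{P}$)
$\left(t + 451995\right) \left(401094 + y{\left(324 \right)}\right) = \left(\frac{\sqrt{2920683401271703}}{129659} + 451995\right) \left(401094 + \frac{1}{324}\right) = \left(451995 + \frac{\sqrt{2920683401271703}}{129659}\right) \left(401094 + \frac{1}{324}\right) = \left(451995 + \frac{\sqrt{2920683401271703}}{129659}\right) \frac{129954457}{324} = \frac{19579588263905}{108} + \frac{129954457 \sqrt{2920683401271703}}{42009516}$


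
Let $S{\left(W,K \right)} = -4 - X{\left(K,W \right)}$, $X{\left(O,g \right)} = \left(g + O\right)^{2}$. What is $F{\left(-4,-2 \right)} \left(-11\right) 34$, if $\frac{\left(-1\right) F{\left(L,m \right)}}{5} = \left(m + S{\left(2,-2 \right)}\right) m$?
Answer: $22440$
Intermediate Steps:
$X{\left(O,g \right)} = \left(O + g\right)^{2}$
$S{\left(W,K \right)} = -4 - \left(K + W\right)^{2}$
$F{\left(L,m \right)} = - 5 m \left(-4 + m\right)$ ($F{\left(L,m \right)} = - 5 \left(m - \left(4 + \left(-2 + 2\right)^{2}\right)\right) m = - 5 \left(m - 4\right) m = - 5 \left(-4 + m\right) m = - 5 m \left(-4 + m\right)$)
$F{\left(-4,-2 \right)} \left(-11\right) 34 = 5 \left(-2\right) \left(4 - -2\right) \left(-11\right) 34 = 5 \left(-2\right) \left(4 + 2\right) \left(-11\right) 34 = 5 \left(-2\right) 6 \left(-11\right) 34 = \left(-60\right) \left(-11\right) 34 = 660 \cdot 34 = 22440$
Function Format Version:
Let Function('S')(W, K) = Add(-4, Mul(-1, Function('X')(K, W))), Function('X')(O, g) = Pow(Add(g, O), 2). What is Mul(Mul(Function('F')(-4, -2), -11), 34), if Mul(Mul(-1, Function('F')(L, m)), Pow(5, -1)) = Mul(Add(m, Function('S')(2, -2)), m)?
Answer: 22440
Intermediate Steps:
Function('X')(O, g) = Pow(Add(O, g), 2)
Function('S')(W, K) = Add(-4, Mul(-1, Pow(Add(K, W), 2)))
Function('F')(L, m) = Mul(-5, m, Add(-4, m)) (Function('F')(L, m) = Mul(-5, Mul(Add(m, Add(-4, Mul(-1, Pow(Add(-2, 2), 2)))), m)) = Mul(-5, Mul(Add(m, Add(-4, Mul(-1, Pow(0, 2)))), m)) = Mul(-5, Mul(Add(m, Add(-4, Mul(-1, 0))), m)) = Mul(-5, Mul(Add(m, Add(-4, 0)), m)) = Mul(-5, Mul(Add(m, -4), m)) = Mul(-5, Mul(Add(-4, m), m)) = Mul(-5, Mul(m, Add(-4, m))) = Mul(-5, m, Add(-4, m)))
Mul(Mul(Function('F')(-4, -2), -11), 34) = Mul(Mul(Mul(5, -2, Add(4, Mul(-1, -2))), -11), 34) = Mul(Mul(Mul(5, -2, Add(4, 2)), -11), 34) = Mul(Mul(Mul(5, -2, 6), -11), 34) = Mul(Mul(-60, -11), 34) = Mul(660, 34) = 22440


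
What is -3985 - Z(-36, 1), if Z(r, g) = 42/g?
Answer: -4027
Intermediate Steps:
-3985 - Z(-36, 1) = -3985 - 42/1 = -3985 - 42 = -4027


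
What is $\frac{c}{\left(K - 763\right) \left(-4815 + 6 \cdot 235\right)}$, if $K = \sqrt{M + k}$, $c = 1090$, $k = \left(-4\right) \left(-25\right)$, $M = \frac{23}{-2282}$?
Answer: $\frac{379574188}{904559688561} + \frac{1962 \sqrt{714266}}{301519896187} \approx 0.00042512$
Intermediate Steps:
$M = - \frac{23}{2282}$ ($M = 23 \left(- \frac{1}{2282}\right) = - \frac{23}{2282} \approx -0.010079$)
$k = 100$
$K = \frac{27 \sqrt{714266}}{2282}$ ($K = \sqrt{- \frac{23}{2282} + 100} = \sqrt{\frac{228177}{2282}} = \frac{27 \sqrt{714266}}{2282} \approx 9.9995$)
$\frac{c}{\left(K - 763\right) \left(-4815 + 6 \cdot 235\right)} = \frac{1090}{\left(\frac{27 \sqrt{714266}}{2282} - 763\right) \left(-4815 + 6 \cdot 235\right)} = \frac{1090}{\left(-763 + \frac{27 \sqrt{714266}}{2282}\right) \left(-4815 + 1410\right)} = \frac{1090}{\left(-763 + \frac{27 \sqrt{714266}}{2282}\right) \left(-3405\right)} = \frac{1090}{2598015 - \frac{91935 \sqrt{714266}}{2282}}$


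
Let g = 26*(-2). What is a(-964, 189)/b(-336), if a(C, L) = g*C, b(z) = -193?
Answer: -50128/193 ≈ -259.73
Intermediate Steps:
g = -52
a(C, L) = -52*C
a(-964, 189)/b(-336) = -52*(-964)/(-193) = 50128*(-1/193) = -50128/193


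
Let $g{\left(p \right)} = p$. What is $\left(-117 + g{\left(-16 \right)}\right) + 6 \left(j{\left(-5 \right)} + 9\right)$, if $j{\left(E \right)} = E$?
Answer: $-109$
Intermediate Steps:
$\left(-117 + g{\left(-16 \right)}\right) + 6 \left(j{\left(-5 \right)} + 9\right) = \left(-117 - 16\right) + 6 \left(-5 + 9\right) = -133 + 6 \cdot 4 = -133 + 24 = -109$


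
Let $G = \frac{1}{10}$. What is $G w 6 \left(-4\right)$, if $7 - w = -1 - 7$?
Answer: $-36$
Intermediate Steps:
$w = 15$ ($w = 7 - \left(-1 - 7\right) = 7 - -8 = 7 + 8 = 15$)
$G = \frac{1}{10} \approx 0.1$
$G w 6 \left(-4\right) = \frac{1}{10} \cdot 15 \cdot 6 \left(-4\right) = \frac{3}{2} \left(-24\right) = -36$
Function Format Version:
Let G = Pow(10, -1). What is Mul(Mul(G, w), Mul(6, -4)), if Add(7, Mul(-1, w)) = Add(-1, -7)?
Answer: -36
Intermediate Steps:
w = 15 (w = Add(7, Mul(-1, Add(-1, -7))) = Add(7, Mul(-1, -8)) = Add(7, 8) = 15)
G = Rational(1, 10) ≈ 0.10000
Mul(Mul(G, w), Mul(6, -4)) = Mul(Mul(Rational(1, 10), 15), Mul(6, -4)) = Mul(Rational(3, 2), -24) = -36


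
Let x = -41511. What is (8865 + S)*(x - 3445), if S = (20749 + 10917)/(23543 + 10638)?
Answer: -13623746360836/34181 ≈ -3.9858e+8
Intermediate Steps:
S = 31666/34181 ≈ 0.92642
(8865 + S)*(x - 3445) = (8865 + 31666/34181)*(-41511 - 3445) = (303046231/34181)*(-44956) = -13623746360836/34181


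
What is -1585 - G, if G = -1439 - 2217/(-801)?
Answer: -39721/267 ≈ -148.77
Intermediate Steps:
G = -383474/267 (G = -1439 - 2217*(-1/801) = -1439 + 739/267 = -383474/267 ≈ -1436.2)
-1585 - G = -1585 - 1*(-383474/267) = -1585 + 383474/267 = -39721/267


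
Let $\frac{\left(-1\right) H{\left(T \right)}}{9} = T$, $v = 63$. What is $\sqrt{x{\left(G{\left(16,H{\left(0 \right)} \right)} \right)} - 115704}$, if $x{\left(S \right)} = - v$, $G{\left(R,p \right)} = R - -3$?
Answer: $3 i \sqrt{12863} \approx 340.25 i$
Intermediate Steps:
$H{\left(T \right)} = - 9 T$
$G{\left(R,p \right)} = 3 + R$ ($G{\left(R,p \right)} = R + 3 = 3 + R$)
$x{\left(S \right)} = -63$ ($x{\left(S \right)} = \left(-1\right) 63 = -63$)
$\sqrt{x{\left(G{\left(16,H{\left(0 \right)} \right)} \right)} - 115704} = \sqrt{-63 - 115704} = \sqrt{-115767} = 3 i \sqrt{12863}$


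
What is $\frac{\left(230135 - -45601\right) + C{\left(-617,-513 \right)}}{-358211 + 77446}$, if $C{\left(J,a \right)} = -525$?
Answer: $- \frac{275211}{280765} \approx -0.98022$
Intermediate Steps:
$\frac{\left(230135 - -45601\right) + C{\left(-617,-513 \right)}}{-358211 + 77446} = \frac{\left(230135 - -45601\right) - 525}{-358211 + 77446} = \frac{\left(230135 + 45601\right) - 525}{-280765} = \left(275736 - 525\right) \left(- \frac{1}{280765}\right) = 275211 \left(- \frac{1}{280765}\right) = - \frac{275211}{280765}$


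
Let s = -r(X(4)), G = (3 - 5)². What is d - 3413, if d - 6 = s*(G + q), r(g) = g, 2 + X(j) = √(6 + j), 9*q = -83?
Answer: -30757/9 + 47*√10/9 ≈ -3400.9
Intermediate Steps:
G = 4 (G = (-2)² = 4)
q = -83/9 (q = (⅑)*(-83) = -83/9 ≈ -9.2222)
X(j) = -2 + √(6 + j)
s = 2 - √10 (s = -(-2 + √(6 + 4)) = -(-2 + √10) = 2 - √10 ≈ -1.1623)
d = -40/9 + 47*√10/9 (d = 6 + (2 - √10)*(4 - 83/9) = 6 + (2 - √10)*(-47/9) = 6 + (-94/9 + 47*√10/9) = -40/9 + 47*√10/9 ≈ 12.070)
d - 3413 = (-40/9 + 47*√10/9) - 3413 = -30757/9 + 47*√10/9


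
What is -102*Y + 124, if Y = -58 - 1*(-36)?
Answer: 2368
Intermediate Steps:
Y = -22 (Y = -58 + 36 = -22)
-102*Y + 124 = -102*(-22) + 124 = 2244 + 124 = 2368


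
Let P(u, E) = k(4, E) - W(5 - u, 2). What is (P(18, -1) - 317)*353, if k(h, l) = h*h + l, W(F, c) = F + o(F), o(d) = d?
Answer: -97428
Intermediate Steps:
W(F, c) = 2*F (W(F, c) = F + F = 2*F)
k(h, l) = l + h² (k(h, l) = h² + l = l + h²)
P(u, E) = 6 + E + 2*u (P(u, E) = (E + 4²) - 2*(5 - u) = (E + 16) - (10 - 2*u) = (16 + E) + (-10 + 2*u) = 6 + E + 2*u)
(P(18, -1) - 317)*353 = ((6 - 1 + 2*18) - 317)*353 = ((6 - 1 + 36) - 317)*353 = (41 - 317)*353 = -276*353 = -97428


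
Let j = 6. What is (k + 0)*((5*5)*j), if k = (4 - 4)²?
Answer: 0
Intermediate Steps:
k = 0 (k = 0² = 0)
(k + 0)*((5*5)*j) = (0 + 0)*((5*5)*6) = 0*(25*6) = 0*150 = 0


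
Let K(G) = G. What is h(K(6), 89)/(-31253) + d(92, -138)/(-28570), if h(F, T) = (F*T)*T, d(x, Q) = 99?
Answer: -1360911867/892898210 ≈ -1.5242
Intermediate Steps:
h(F, T) = F*T**2
h(K(6), 89)/(-31253) + d(92, -138)/(-28570) = (6*89**2)/(-31253) + 99/(-28570) = (6*7921)*(-1/31253) + 99*(-1/28570) = 47526*(-1/31253) - 99/28570 = -47526/31253 - 99/28570 = -1360911867/892898210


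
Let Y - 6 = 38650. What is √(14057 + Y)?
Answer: 3*√5857 ≈ 229.59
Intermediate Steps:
Y = 38656 (Y = 6 + 38650 = 38656)
√(14057 + Y) = √(14057 + 38656) = √52713 = 3*√5857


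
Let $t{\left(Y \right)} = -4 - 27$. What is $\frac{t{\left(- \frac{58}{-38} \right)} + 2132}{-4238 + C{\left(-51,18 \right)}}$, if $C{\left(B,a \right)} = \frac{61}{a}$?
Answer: $- \frac{37818}{76223} \approx -0.49615$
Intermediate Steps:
$t{\left(Y \right)} = -31$
$\frac{t{\left(- \frac{58}{-38} \right)} + 2132}{-4238 + C{\left(-51,18 \right)}} = \frac{-31 + 2132}{-4238 + \frac{61}{18}} = \frac{2101}{-4238 + 61 \cdot \frac{1}{18}} = \frac{2101}{-4238 + \frac{61}{18}} = \frac{2101}{- \frac{76223}{18}} = 2101 \left(- \frac{18}{76223}\right) = - \frac{37818}{76223}$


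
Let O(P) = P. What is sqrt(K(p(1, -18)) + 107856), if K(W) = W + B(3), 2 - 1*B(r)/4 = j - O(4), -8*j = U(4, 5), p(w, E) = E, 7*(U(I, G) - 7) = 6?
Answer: sqrt(21141722)/14 ≈ 328.43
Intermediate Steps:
U(I, G) = 55/7 (U(I, G) = 7 + (1/7)*6 = 7 + 6/7 = 55/7)
j = -55/56 (j = -1/8*55/7 = -55/56 ≈ -0.98214)
B(r) = 391/14 (B(r) = 8 - 4*(-55/56 - 1*4) = 8 - 4*(-55/56 - 4) = 8 - 4*(-279/56) = 8 + 279/14 = 391/14)
K(W) = 391/14 + W (K(W) = W + 391/14 = 391/14 + W)
sqrt(K(p(1, -18)) + 107856) = sqrt((391/14 - 18) + 107856) = sqrt(139/14 + 107856) = sqrt(1510123/14) = sqrt(21141722)/14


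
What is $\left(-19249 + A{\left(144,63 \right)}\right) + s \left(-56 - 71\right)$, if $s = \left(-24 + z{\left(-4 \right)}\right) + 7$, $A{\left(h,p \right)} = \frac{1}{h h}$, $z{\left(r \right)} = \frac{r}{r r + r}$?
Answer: $- \frac{353500415}{20736} \approx -17048.0$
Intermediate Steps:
$z{\left(r \right)} = \frac{r}{r + r^{2}}$ ($z{\left(r \right)} = \frac{r}{r^{2} + r} = \frac{r}{r + r^{2}}$)
$A{\left(h,p \right)} = \frac{1}{h^{2}}$
$s = - \frac{52}{3}$ ($s = \left(-24 + \frac{1}{1 - 4}\right) + 7 = \left(-24 + \frac{1}{-3}\right) + 7 = \left(-24 - \frac{1}{3}\right) + 7 = - \frac{73}{3} + 7 = - \frac{52}{3} \approx -17.333$)
$\left(-19249 + A{\left(144,63 \right)}\right) + s \left(-56 - 71\right) = \left(-19249 + \frac{1}{20736}\right) - \frac{52 \left(-56 - 71\right)}{3} = \left(-19249 + \frac{1}{20736}\right) - - \frac{6604}{3} = - \frac{399147263}{20736} + \frac{6604}{3} = - \frac{353500415}{20736}$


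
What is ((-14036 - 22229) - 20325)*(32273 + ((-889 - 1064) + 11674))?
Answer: -2376440460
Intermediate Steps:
((-14036 - 22229) - 20325)*(32273 + ((-889 - 1064) + 11674)) = (-36265 - 20325)*(32273 + (-1953 + 11674)) = -56590*(32273 + 9721) = -56590*41994 = -2376440460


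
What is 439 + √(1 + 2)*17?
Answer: 439 + 17*√3 ≈ 468.44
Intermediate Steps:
439 + √(1 + 2)*17 = 439 + √3*17 = 439 + 17*√3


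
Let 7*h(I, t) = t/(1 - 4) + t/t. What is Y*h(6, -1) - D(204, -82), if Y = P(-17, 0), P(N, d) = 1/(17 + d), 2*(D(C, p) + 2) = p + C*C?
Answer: -7413101/357 ≈ -20765.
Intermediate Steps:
D(C, p) = -2 + p/2 + C**2/2 (D(C, p) = -2 + (p + C*C)/2 = -2 + (p + C**2)/2 = -2 + (p/2 + C**2/2) = -2 + p/2 + C**2/2)
h(I, t) = 1/7 - t/21 (h(I, t) = (t/(1 - 4) + t/t)/7 = (t/(-3) + 1)/7 = (t*(-1/3) + 1)/7 = (-t/3 + 1)/7 = (1 - t/3)/7 = 1/7 - t/21)
Y = 1/17 (Y = 1/(17 + 0) = 1/17 ≈ 0.058824)
Y*h(6, -1) - D(204, -82) = (1/7 - 1/21*(-1))/17 - (-2 + (1/2)*(-82) + (1/2)*204**2) = (1/7 + 1/21)/17 - (-2 - 41 + (1/2)*41616) = (1/17)*(4/21) - (-2 - 41 + 20808) = 4/357 - 1*20765 = 4/357 - 20765 = -7413101/357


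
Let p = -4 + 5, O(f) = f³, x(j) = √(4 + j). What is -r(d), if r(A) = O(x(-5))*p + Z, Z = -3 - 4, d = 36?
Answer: 7 + I ≈ 7.0 + 1.0*I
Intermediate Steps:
Z = -7
p = 1
r(A) = -7 - I (r(A) = (√(4 - 5))³*1 - 7 = (√(-1))³*1 - 7 = I³*1 - 7 = -I*1 - 7 = -I - 7 = -7 - I)
-r(d) = -(-7 - I) = 7 + I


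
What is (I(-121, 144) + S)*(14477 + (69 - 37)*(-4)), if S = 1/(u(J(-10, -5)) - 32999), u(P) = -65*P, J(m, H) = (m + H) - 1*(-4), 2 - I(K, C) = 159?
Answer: -72729183561/32284 ≈ -2.2528e+6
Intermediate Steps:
I(K, C) = -157 (I(K, C) = 2 - 1*159 = 2 - 159 = -157)
J(m, H) = 4 + H + m (J(m, H) = (H + m) + 4 = 4 + H + m)
S = -1/32284 (S = 1/(-65*(4 - 5 - 10) - 32999) = 1/(-65*(-11) - 32999) = 1/(715 - 32999) = 1/(-32284) = -1/32284 ≈ -3.0975e-5)
(I(-121, 144) + S)*(14477 + (69 - 37)*(-4)) = (-157 - 1/32284)*(14477 + (69 - 37)*(-4)) = -5068589*(14477 + 32*(-4))/32284 = -5068589*(14477 - 128)/32284 = -5068589/32284*14349 = -72729183561/32284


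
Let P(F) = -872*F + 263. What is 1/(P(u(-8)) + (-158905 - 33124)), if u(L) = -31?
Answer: -1/164734 ≈ -6.0704e-6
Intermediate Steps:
P(F) = 263 - 872*F
1/(P(u(-8)) + (-158905 - 33124)) = 1/((263 - 872*(-31)) + (-158905 - 33124)) = 1/((263 + 27032) - 192029) = 1/(27295 - 192029) = 1/(-164734) = -1/164734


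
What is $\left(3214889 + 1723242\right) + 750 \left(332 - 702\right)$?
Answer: $4660631$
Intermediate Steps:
$\left(3214889 + 1723242\right) + 750 \left(332 - 702\right) = 4938131 + 750 \left(-370\right) = 4938131 - 277500 = 4660631$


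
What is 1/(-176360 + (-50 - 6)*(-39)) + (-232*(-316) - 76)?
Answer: 12755953535/174176 ≈ 73236.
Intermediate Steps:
1/(-176360 + (-50 - 6)*(-39)) + (-232*(-316) - 76) = 1/(-176360 - 56*(-39)) + (73312 - 76) = 1/(-176360 + 2184) + 73236 = 1/(-174176) + 73236 = -1/174176 + 73236 = 12755953535/174176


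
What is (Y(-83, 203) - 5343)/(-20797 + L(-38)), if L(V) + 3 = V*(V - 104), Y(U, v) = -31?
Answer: 2687/7702 ≈ 0.34887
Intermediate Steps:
L(V) = -3 + V*(-104 + V) (L(V) = -3 + V*(V - 104) = -3 + V*(-104 + V))
(Y(-83, 203) - 5343)/(-20797 + L(-38)) = (-31 - 5343)/(-20797 + (-3 + (-38)² - 104*(-38))) = -5374/(-20797 + (-3 + 1444 + 3952)) = -5374/(-20797 + 5393) = -5374/(-15404) = -5374*(-1/15404) = 2687/7702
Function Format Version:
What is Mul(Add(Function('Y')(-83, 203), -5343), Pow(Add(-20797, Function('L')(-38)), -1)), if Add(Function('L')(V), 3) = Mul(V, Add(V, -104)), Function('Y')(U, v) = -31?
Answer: Rational(2687, 7702) ≈ 0.34887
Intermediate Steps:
Function('L')(V) = Add(-3, Mul(V, Add(-104, V))) (Function('L')(V) = Add(-3, Mul(V, Add(V, -104))) = Add(-3, Mul(V, Add(-104, V))))
Mul(Add(Function('Y')(-83, 203), -5343), Pow(Add(-20797, Function('L')(-38)), -1)) = Mul(Add(-31, -5343), Pow(Add(-20797, Add(-3, Pow(-38, 2), Mul(-104, -38))), -1)) = Mul(-5374, Pow(Add(-20797, Add(-3, 1444, 3952)), -1)) = Mul(-5374, Pow(Add(-20797, 5393), -1)) = Mul(-5374, Pow(-15404, -1)) = Mul(-5374, Rational(-1, 15404)) = Rational(2687, 7702)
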